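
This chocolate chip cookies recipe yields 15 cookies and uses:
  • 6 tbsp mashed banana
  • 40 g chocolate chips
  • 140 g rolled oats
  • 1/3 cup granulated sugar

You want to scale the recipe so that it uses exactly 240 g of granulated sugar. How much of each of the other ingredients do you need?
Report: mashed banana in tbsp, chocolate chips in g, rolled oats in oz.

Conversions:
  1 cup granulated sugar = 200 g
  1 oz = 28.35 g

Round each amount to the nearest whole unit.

The original recipe has 200/3 g of granulated sugar, so the scaling factor is 240 ÷ 200/3 = 18/5 = 3.6.
mashed banana: 6 tbsp × 18/5 ≈ 22 tbsp
chocolate chips: 40 g × 18/5 = 144 g
rolled oats: 140 g × 18/5 ÷ 28.35 g/oz ≈ 18 oz

mashed banana: 22 tbsp; chocolate chips: 144 g; rolled oats: 18 oz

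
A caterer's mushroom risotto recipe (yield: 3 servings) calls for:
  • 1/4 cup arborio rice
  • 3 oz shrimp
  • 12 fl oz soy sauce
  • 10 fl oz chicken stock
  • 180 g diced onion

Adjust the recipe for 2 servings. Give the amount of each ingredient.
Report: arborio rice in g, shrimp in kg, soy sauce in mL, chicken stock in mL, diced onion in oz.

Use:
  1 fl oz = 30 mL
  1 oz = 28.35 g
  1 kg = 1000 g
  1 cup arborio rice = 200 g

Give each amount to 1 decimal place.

Scaling factor: 2/3.
arborio rice: 0.25 cup × 2/3 × 200 g/cup ≈ 33.3 g
shrimp: 3 oz × 2/3 × 28.35 g/oz ÷ 1000 g/kg ≈ 0.1 kg
soy sauce: 12 fl oz × 2/3 × 30 mL/fl oz = 240.0 mL
chicken stock: 10 fl oz × 2/3 × 30 mL/fl oz = 200.0 mL
diced onion: 180 g × 2/3 ÷ 28.35 g/oz ≈ 4.2 oz

arborio rice: 33.3 g; shrimp: 0.1 kg; soy sauce: 240.0 mL; chicken stock: 200.0 mL; diced onion: 4.2 oz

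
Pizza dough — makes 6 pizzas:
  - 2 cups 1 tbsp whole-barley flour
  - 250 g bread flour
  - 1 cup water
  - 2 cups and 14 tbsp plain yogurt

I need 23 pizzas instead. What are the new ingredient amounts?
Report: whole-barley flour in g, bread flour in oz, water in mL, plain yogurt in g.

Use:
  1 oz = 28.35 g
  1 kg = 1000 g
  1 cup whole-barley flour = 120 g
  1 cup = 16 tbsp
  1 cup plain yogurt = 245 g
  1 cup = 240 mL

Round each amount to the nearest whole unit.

whole-barley flour: 949 g; bread flour: 34 oz; water: 920 mL; plain yogurt: 2700 g

Scaling factor: 23/6.
whole-barley flour: (2 cup + 1 tbsp = 2.0625 cup) × 23/6 × 120 g/cup ≈ 949 g
bread flour: 250 g × 23/6 ÷ 28.35 g/oz ≈ 34 oz
water: 1 cup × 23/6 × 240 mL/cup = 920 mL
plain yogurt: (2 cup + 14 tbsp = 2.875 cup) × 23/6 × 245 g/cup ≈ 2700 g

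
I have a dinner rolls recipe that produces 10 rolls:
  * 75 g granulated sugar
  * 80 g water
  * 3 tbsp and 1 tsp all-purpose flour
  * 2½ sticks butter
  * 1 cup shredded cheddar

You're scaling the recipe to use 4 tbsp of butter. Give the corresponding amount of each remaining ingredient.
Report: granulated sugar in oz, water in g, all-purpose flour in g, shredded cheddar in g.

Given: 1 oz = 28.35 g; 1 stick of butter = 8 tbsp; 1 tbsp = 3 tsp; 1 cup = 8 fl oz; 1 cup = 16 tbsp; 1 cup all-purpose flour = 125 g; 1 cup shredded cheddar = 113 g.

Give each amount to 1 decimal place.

The original recipe has 20 tbsp of butter, so the scaling factor is 4 ÷ 20 = 1/5 = 0.2.
granulated sugar: 75 g × 1/5 ÷ 28.35 g/oz ≈ 0.5 oz
water: 80 g × 1/5 = 16.0 g
all-purpose flour: (3 tbsp + 1 tsp = 10/3 tbsp) × 1/5 ÷ 16 tbsp/cup × 125 g/cup ≈ 5.2 g
shredded cheddar: 1 cup × 1/5 × 113 g/cup = 22.6 g

granulated sugar: 0.5 oz; water: 16.0 g; all-purpose flour: 5.2 g; shredded cheddar: 22.6 g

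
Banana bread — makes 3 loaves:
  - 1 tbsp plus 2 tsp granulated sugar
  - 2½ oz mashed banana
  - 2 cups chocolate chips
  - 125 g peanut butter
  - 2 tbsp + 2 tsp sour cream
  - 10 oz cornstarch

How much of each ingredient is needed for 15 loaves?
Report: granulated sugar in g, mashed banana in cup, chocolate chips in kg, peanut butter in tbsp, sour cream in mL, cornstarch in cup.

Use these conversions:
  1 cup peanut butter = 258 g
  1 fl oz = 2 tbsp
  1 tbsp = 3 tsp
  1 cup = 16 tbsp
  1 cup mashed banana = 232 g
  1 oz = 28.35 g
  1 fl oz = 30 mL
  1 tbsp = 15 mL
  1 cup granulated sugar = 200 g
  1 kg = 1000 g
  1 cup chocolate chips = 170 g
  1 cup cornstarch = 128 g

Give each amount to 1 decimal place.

Scaling factor: 15/3 = 5.
granulated sugar: (1 tbsp + 2 tsp = 5/3 tbsp) × 5 ÷ 16 tbsp/cup × 200 g/cup ≈ 104.2 g
mashed banana: 2.5 oz × 5 × 28.35 g/oz ÷ 232 g/cup ≈ 1.5 cup
chocolate chips: 2 cup × 5 × 170 g/cup ÷ 1000 g/kg = 1.7 kg
peanut butter: 125 g × 5 ÷ 258 g/cup × 16 tbsp/cup ≈ 38.8 tbsp
sour cream: (2 tbsp + 2 tsp = 8/3 tbsp) × 5 × 15 mL/tbsp = 200.0 mL
cornstarch: 10 oz × 5 × 28.35 g/oz ÷ 128 g/cup ≈ 11.1 cup

granulated sugar: 104.2 g; mashed banana: 1.5 cup; chocolate chips: 1.7 kg; peanut butter: 38.8 tbsp; sour cream: 200.0 mL; cornstarch: 11.1 cup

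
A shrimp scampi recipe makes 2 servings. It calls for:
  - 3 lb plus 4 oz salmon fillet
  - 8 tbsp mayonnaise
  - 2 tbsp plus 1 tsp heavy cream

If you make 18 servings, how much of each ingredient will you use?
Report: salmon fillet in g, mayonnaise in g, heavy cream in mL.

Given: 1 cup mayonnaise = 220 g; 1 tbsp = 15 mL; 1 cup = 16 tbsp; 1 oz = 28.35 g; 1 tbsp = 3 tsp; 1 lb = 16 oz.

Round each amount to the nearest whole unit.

Scaling factor: 18/2 = 9.
salmon fillet: (3 lb + 4 oz = 3.25 lb) × 9 × 16 oz/lb × 28.35 g/oz ≈ 13268 g
mayonnaise: 8 tbsp × 9 ÷ 16 tbsp/cup × 220 g/cup = 990 g
heavy cream: (2 tbsp + 1 tsp = 7/3 tbsp) × 9 × 15 mL/tbsp = 315 mL

salmon fillet: 13268 g; mayonnaise: 990 g; heavy cream: 315 mL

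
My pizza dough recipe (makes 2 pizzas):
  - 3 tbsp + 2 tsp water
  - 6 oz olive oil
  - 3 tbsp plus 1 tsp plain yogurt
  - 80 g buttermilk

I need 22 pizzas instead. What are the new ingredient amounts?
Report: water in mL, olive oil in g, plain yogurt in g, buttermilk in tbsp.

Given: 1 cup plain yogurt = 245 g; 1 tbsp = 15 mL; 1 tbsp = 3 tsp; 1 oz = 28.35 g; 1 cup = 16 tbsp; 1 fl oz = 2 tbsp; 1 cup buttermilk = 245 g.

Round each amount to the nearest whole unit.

water: 605 mL; olive oil: 1871 g; plain yogurt: 561 g; buttermilk: 57 tbsp

Scaling factor: 22/2 = 11.
water: (3 tbsp + 2 tsp = 11/3 tbsp) × 11 × 15 mL/tbsp = 605 mL
olive oil: 6 oz × 11 × 28.35 g/oz ≈ 1871 g
plain yogurt: (3 tbsp + 1 tsp = 10/3 tbsp) × 11 ÷ 16 tbsp/cup × 245 g/cup ≈ 561 g
buttermilk: 80 g × 11 ÷ 245 g/cup × 16 tbsp/cup ≈ 57 tbsp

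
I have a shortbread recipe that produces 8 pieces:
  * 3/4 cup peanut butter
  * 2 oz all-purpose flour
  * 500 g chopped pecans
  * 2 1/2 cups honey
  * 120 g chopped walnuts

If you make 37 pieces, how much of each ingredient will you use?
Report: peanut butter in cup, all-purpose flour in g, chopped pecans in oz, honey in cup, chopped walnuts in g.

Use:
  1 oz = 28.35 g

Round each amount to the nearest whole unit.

Scaling factor: 37/8 = 4.625.
peanut butter: 0.75 cup × 37/8 ≈ 3 cup
all-purpose flour: 2 oz × 37/8 × 28.35 g/oz ≈ 262 g
chopped pecans: 500 g × 37/8 ÷ 28.35 g/oz ≈ 82 oz
honey: 2.5 cup × 37/8 ≈ 12 cup
chopped walnuts: 120 g × 37/8 = 555 g

peanut butter: 3 cup; all-purpose flour: 262 g; chopped pecans: 82 oz; honey: 12 cup; chopped walnuts: 555 g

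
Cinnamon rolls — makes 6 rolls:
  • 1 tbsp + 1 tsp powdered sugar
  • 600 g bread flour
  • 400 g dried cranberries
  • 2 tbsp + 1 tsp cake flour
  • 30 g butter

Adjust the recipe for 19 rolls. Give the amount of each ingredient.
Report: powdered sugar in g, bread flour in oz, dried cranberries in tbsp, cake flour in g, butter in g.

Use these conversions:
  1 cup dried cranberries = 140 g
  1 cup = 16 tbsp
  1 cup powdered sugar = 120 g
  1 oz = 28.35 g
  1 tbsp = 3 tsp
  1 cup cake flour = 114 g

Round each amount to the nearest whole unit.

Scaling factor: 19/6.
powdered sugar: (1 tbsp + 1 tsp = 4/3 tbsp) × 19/6 ÷ 16 tbsp/cup × 120 g/cup ≈ 32 g
bread flour: 600 g × 19/6 ÷ 28.35 g/oz ≈ 67 oz
dried cranberries: 400 g × 19/6 ÷ 140 g/cup × 16 tbsp/cup ≈ 145 tbsp
cake flour: (2 tbsp + 1 tsp = 7/3 tbsp) × 19/6 ÷ 16 tbsp/cup × 114 g/cup ≈ 53 g
butter: 30 g × 19/6 = 95 g

powdered sugar: 32 g; bread flour: 67 oz; dried cranberries: 145 tbsp; cake flour: 53 g; butter: 95 g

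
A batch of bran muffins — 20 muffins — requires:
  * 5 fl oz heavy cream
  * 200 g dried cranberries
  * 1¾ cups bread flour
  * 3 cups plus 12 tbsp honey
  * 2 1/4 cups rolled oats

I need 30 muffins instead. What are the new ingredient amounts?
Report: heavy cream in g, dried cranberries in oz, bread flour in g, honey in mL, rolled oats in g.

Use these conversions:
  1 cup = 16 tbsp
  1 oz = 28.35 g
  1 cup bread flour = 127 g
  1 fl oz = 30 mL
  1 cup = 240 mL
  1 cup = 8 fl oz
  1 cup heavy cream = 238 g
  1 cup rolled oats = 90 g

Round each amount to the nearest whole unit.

Scaling factor: 30/20 = 3/2 = 1.5.
heavy cream: 5 fl oz × 3/2 ÷ 8 fl oz/cup × 238 g/cup ≈ 223 g
dried cranberries: 200 g × 3/2 ÷ 28.35 g/oz ≈ 11 oz
bread flour: 1.75 cup × 3/2 × 127 g/cup ≈ 333 g
honey: (3 cup + 12 tbsp = 3.75 cup) × 3/2 × 240 mL/cup = 1350 mL
rolled oats: 2.25 cup × 3/2 × 90 g/cup ≈ 304 g

heavy cream: 223 g; dried cranberries: 11 oz; bread flour: 333 g; honey: 1350 mL; rolled oats: 304 g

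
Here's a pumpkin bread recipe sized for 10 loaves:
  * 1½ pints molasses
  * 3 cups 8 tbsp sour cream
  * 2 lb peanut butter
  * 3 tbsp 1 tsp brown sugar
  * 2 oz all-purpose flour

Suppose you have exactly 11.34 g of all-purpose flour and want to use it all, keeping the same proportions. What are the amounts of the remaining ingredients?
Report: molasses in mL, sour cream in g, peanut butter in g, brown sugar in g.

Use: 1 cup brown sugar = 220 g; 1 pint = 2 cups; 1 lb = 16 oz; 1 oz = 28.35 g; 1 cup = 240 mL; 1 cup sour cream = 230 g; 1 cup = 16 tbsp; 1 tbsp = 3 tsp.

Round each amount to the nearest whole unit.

molasses: 144 mL; sour cream: 161 g; peanut butter: 181 g; brown sugar: 9 g

The original recipe has 56.7 g of all-purpose flour, so the scaling factor is 11.34 ÷ 56.7 = 1/5 = 0.2.
molasses: 1.5 pint × 1/5 × 2 cup/pint × 240 mL/cup = 144 mL
sour cream: (3 cup + 8 tbsp = 3.5 cup) × 1/5 × 230 g/cup = 161 g
peanut butter: 2 lb × 1/5 × 16 oz/lb × 28.35 g/oz ≈ 181 g
brown sugar: (3 tbsp + 1 tsp = 10/3 tbsp) × 1/5 ÷ 16 tbsp/cup × 220 g/cup ≈ 9 g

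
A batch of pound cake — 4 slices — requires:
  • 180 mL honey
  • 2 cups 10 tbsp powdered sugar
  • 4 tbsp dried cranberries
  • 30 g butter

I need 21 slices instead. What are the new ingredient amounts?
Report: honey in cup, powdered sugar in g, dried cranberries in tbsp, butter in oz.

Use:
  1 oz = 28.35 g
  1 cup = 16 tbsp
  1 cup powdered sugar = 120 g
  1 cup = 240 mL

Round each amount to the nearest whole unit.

Scaling factor: 21/4 = 5.25.
honey: 180 mL × 21/4 ÷ 240 mL/cup ≈ 4 cup
powdered sugar: (2 cup + 10 tbsp = 2.625 cup) × 21/4 × 120 g/cup ≈ 1654 g
dried cranberries: 4 tbsp × 21/4 = 21 tbsp
butter: 30 g × 21/4 ÷ 28.35 g/oz ≈ 6 oz

honey: 4 cup; powdered sugar: 1654 g; dried cranberries: 21 tbsp; butter: 6 oz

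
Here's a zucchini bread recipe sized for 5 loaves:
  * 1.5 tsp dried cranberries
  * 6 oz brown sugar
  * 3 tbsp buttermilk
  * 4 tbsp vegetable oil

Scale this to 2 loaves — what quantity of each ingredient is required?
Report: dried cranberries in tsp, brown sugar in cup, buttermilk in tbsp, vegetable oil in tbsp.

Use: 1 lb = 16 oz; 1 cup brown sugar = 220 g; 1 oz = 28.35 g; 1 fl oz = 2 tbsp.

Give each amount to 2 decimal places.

dried cranberries: 0.60 tsp; brown sugar: 0.31 cup; buttermilk: 1.20 tbsp; vegetable oil: 1.60 tbsp

Scaling factor: 2/5 = 0.4.
dried cranberries: 1.5 tsp × 2/5 = 0.60 tsp
brown sugar: 6 oz × 2/5 × 28.35 g/oz ÷ 220 g/cup ≈ 0.31 cup
buttermilk: 3 tbsp × 2/5 = 1.20 tbsp
vegetable oil: 4 tbsp × 2/5 = 1.60 tbsp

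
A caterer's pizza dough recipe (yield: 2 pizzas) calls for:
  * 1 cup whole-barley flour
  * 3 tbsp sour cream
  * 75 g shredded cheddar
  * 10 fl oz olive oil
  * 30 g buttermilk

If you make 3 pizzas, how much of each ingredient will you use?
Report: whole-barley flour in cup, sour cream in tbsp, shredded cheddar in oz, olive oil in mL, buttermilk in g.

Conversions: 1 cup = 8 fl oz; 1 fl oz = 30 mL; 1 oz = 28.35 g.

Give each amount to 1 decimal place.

Scaling factor: 3/2 = 1.5.
whole-barley flour: 1 cup × 3/2 = 1.5 cup
sour cream: 3 tbsp × 3/2 = 4.5 tbsp
shredded cheddar: 75 g × 3/2 ÷ 28.35 g/oz ≈ 4.0 oz
olive oil: 10 fl oz × 3/2 × 30 mL/fl oz = 450.0 mL
buttermilk: 30 g × 3/2 = 45.0 g

whole-barley flour: 1.5 cup; sour cream: 4.5 tbsp; shredded cheddar: 4.0 oz; olive oil: 450.0 mL; buttermilk: 45.0 g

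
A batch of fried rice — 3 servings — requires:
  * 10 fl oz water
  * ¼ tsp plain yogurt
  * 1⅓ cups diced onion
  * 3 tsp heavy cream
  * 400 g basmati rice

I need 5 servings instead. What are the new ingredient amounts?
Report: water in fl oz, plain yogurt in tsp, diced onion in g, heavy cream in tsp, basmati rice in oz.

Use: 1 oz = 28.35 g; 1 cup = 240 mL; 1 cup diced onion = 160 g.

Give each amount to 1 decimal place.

Scaling factor: 5/3.
water: 10 fl oz × 5/3 ≈ 16.7 fl oz
plain yogurt: 0.25 tsp × 5/3 ≈ 0.4 tsp
diced onion: 4/3 cup × 5/3 × 160 g/cup ≈ 355.6 g
heavy cream: 3 tsp × 5/3 = 5.0 tsp
basmati rice: 400 g × 5/3 ÷ 28.35 g/oz ≈ 23.5 oz

water: 16.7 fl oz; plain yogurt: 0.4 tsp; diced onion: 355.6 g; heavy cream: 5.0 tsp; basmati rice: 23.5 oz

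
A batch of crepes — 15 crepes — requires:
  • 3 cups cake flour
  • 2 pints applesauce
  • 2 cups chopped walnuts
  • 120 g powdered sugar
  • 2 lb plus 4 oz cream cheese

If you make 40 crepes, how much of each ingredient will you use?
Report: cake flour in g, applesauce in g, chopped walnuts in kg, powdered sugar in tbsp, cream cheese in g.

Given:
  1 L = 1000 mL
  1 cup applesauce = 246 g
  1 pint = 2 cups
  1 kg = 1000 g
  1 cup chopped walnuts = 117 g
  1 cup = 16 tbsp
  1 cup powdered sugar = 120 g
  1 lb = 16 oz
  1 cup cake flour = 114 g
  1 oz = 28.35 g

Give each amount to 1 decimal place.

Scaling factor: 40/15 = 8/3.
cake flour: 3 cup × 8/3 × 114 g/cup = 912.0 g
applesauce: 2 pint × 8/3 × 2 cup/pint × 246 g/cup = 2624.0 g
chopped walnuts: 2 cup × 8/3 × 117 g/cup ÷ 1000 g/kg ≈ 0.6 kg
powdered sugar: 120 g × 8/3 ÷ 120 g/cup × 16 tbsp/cup ≈ 42.7 tbsp
cream cheese: (2 lb + 4 oz = 2.25 lb) × 8/3 × 16 oz/lb × 28.35 g/oz = 2721.6 g

cake flour: 912.0 g; applesauce: 2624.0 g; chopped walnuts: 0.6 kg; powdered sugar: 42.7 tbsp; cream cheese: 2721.6 g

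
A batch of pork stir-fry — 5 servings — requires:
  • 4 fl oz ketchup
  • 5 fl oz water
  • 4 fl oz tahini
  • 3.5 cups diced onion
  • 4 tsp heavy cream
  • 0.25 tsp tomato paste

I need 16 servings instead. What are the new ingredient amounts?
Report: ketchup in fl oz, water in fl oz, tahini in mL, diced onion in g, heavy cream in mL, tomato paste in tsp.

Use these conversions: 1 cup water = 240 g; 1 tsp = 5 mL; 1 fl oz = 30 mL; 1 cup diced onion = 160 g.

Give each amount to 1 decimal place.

Scaling factor: 16/5 = 3.2.
ketchup: 4 fl oz × 16/5 = 12.8 fl oz
water: 5 fl oz × 16/5 = 16.0 fl oz
tahini: 4 fl oz × 16/5 × 30 mL/fl oz = 384.0 mL
diced onion: 3.5 cup × 16/5 × 160 g/cup = 1792.0 g
heavy cream: 4 tsp × 16/5 × 5 mL/tsp = 64.0 mL
tomato paste: 0.25 tsp × 16/5 = 0.8 tsp

ketchup: 12.8 fl oz; water: 16.0 fl oz; tahini: 384.0 mL; diced onion: 1792.0 g; heavy cream: 64.0 mL; tomato paste: 0.8 tsp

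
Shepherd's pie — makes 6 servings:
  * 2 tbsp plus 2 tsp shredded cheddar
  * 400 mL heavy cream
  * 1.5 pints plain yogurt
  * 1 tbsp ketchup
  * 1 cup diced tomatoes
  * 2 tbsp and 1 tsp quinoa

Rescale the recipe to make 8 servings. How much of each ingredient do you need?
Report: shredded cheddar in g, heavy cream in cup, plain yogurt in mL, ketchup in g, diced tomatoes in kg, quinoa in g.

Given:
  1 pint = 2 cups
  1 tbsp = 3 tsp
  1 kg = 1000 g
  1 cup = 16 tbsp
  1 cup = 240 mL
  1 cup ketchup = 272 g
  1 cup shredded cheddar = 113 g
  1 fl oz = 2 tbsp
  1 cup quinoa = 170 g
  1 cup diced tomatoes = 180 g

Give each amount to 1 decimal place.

shredded cheddar: 25.1 g; heavy cream: 2.2 cup; plain yogurt: 960.0 mL; ketchup: 22.7 g; diced tomatoes: 0.2 kg; quinoa: 33.1 g

Scaling factor: 8/6 = 4/3.
shredded cheddar: (2 tbsp + 2 tsp = 8/3 tbsp) × 4/3 ÷ 16 tbsp/cup × 113 g/cup ≈ 25.1 g
heavy cream: 400 mL × 4/3 ÷ 240 mL/cup ≈ 2.2 cup
plain yogurt: 1.5 pint × 4/3 × 2 cup/pint × 240 mL/cup = 960.0 mL
ketchup: 1 tbsp × 4/3 ÷ 16 tbsp/cup × 272 g/cup ≈ 22.7 g
diced tomatoes: 1 cup × 4/3 × 180 g/cup ÷ 1000 g/kg ≈ 0.2 kg
quinoa: (2 tbsp + 1 tsp = 7/3 tbsp) × 4/3 ÷ 16 tbsp/cup × 170 g/cup ≈ 33.1 g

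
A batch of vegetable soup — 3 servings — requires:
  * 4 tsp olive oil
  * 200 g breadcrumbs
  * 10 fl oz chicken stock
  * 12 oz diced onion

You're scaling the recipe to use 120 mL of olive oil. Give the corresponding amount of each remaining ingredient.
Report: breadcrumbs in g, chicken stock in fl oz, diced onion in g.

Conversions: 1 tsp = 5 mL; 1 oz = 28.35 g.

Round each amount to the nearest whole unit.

breadcrumbs: 1200 g; chicken stock: 60 fl oz; diced onion: 2041 g

The original recipe has 20 mL of olive oil, so the scaling factor is 120 ÷ 20 = 6.
breadcrumbs: 200 g × 6 = 1200 g
chicken stock: 10 fl oz × 6 = 60 fl oz
diced onion: 12 oz × 6 × 28.35 g/oz ≈ 2041 g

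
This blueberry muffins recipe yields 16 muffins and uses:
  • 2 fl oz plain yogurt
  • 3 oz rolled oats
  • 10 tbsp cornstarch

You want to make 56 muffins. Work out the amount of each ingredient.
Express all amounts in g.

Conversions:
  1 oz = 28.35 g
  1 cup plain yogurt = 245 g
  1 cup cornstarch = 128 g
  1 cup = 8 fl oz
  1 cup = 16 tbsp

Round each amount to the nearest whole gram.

Scaling factor: 56/16 = 7/2 = 3.5.
plain yogurt: 2 fl oz × 7/2 ÷ 8 fl oz/cup × 245 g/cup ≈ 214 g
rolled oats: 3 oz × 7/2 × 28.35 g/oz ≈ 298 g
cornstarch: 10 tbsp × 7/2 ÷ 16 tbsp/cup × 128 g/cup = 280 g

plain yogurt: 214 g; rolled oats: 298 g; cornstarch: 280 g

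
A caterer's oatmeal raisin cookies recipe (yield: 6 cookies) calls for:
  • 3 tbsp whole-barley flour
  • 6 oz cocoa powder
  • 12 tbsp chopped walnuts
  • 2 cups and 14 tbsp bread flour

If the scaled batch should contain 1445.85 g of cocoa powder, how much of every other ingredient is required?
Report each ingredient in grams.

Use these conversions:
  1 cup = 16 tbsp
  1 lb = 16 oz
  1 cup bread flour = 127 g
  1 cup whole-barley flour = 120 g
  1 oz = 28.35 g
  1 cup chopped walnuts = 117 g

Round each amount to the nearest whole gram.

whole-barley flour: 191 g; chopped walnuts: 746 g; bread flour: 3104 g

The original recipe has 170.1 g of cocoa powder, so the scaling factor is 1445.85 ÷ 170.1 = 17/2 = 8.5.
whole-barley flour: 3 tbsp × 17/2 ÷ 16 tbsp/cup × 120 g/cup ≈ 191 g
chopped walnuts: 12 tbsp × 17/2 ÷ 16 tbsp/cup × 117 g/cup ≈ 746 g
bread flour: (2 cup + 14 tbsp = 2.875 cup) × 17/2 × 127 g/cup ≈ 3104 g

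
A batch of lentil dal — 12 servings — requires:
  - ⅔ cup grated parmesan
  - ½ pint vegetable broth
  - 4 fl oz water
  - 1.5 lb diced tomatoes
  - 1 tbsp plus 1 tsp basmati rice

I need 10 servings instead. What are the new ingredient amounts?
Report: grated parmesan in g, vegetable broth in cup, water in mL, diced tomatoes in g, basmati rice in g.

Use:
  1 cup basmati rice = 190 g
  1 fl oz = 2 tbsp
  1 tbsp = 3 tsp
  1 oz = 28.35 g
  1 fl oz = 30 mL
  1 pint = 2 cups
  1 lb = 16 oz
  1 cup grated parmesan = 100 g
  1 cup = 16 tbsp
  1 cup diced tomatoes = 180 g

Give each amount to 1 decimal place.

Scaling factor: 10/12 = 5/6.
grated parmesan: 2/3 cup × 5/6 × 100 g/cup ≈ 55.6 g
vegetable broth: 0.5 pint × 5/6 × 2 cup/pint ≈ 0.8 cup
water: 4 fl oz × 5/6 × 30 mL/fl oz = 100.0 mL
diced tomatoes: 1.5 lb × 5/6 × 16 oz/lb × 28.35 g/oz = 567.0 g
basmati rice: (1 tbsp + 1 tsp = 4/3 tbsp) × 5/6 ÷ 16 tbsp/cup × 190 g/cup ≈ 13.2 g

grated parmesan: 55.6 g; vegetable broth: 0.8 cup; water: 100.0 mL; diced tomatoes: 567.0 g; basmati rice: 13.2 g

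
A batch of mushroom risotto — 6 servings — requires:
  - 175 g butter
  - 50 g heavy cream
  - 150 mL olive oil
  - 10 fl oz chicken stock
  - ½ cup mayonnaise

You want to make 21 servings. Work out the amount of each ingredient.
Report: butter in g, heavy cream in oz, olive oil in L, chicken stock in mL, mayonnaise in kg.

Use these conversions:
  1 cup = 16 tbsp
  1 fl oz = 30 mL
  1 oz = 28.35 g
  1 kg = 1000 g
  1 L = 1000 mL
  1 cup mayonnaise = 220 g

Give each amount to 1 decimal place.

butter: 612.5 g; heavy cream: 6.2 oz; olive oil: 0.5 L; chicken stock: 1050.0 mL; mayonnaise: 0.4 kg

Scaling factor: 21/6 = 7/2 = 3.5.
butter: 175 g × 7/2 = 612.5 g
heavy cream: 50 g × 7/2 ÷ 28.35 g/oz ≈ 6.2 oz
olive oil: 150 mL × 7/2 ÷ 1000 mL/L ≈ 0.5 L
chicken stock: 10 fl oz × 7/2 × 30 mL/fl oz = 1050.0 mL
mayonnaise: 0.5 cup × 7/2 × 220 g/cup ÷ 1000 g/kg ≈ 0.4 kg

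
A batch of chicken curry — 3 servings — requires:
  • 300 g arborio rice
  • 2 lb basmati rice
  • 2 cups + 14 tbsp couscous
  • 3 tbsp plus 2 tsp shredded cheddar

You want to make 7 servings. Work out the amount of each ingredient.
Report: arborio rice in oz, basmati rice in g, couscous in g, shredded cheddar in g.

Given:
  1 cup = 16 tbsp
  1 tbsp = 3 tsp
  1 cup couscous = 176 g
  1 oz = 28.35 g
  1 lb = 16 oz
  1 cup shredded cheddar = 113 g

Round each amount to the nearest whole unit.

arborio rice: 25 oz; basmati rice: 2117 g; couscous: 1181 g; shredded cheddar: 60 g

Scaling factor: 7/3.
arborio rice: 300 g × 7/3 ÷ 28.35 g/oz ≈ 25 oz
basmati rice: 2 lb × 7/3 × 16 oz/lb × 28.35 g/oz ≈ 2117 g
couscous: (2 cup + 14 tbsp = 2.875 cup) × 7/3 × 176 g/cup ≈ 1181 g
shredded cheddar: (3 tbsp + 2 tsp = 11/3 tbsp) × 7/3 ÷ 16 tbsp/cup × 113 g/cup ≈ 60 g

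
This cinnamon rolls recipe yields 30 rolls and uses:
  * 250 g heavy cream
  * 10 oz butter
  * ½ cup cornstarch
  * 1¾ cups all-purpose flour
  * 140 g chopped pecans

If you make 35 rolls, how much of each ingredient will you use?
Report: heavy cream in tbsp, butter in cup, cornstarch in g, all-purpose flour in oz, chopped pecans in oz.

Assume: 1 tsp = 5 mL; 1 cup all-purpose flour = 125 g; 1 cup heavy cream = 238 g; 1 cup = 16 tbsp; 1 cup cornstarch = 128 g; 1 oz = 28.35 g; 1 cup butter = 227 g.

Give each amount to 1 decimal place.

Scaling factor: 35/30 = 7/6.
heavy cream: 250 g × 7/6 ÷ 238 g/cup × 16 tbsp/cup ≈ 19.6 tbsp
butter: 10 oz × 7/6 × 28.35 g/oz ÷ 227 g/cup ≈ 1.5 cup
cornstarch: 0.5 cup × 7/6 × 128 g/cup ≈ 74.7 g
all-purpose flour: 1.75 cup × 7/6 × 125 g/cup ÷ 28.35 g/oz ≈ 9.0 oz
chopped pecans: 140 g × 7/6 ÷ 28.35 g/oz ≈ 5.8 oz

heavy cream: 19.6 tbsp; butter: 1.5 cup; cornstarch: 74.7 g; all-purpose flour: 9.0 oz; chopped pecans: 5.8 oz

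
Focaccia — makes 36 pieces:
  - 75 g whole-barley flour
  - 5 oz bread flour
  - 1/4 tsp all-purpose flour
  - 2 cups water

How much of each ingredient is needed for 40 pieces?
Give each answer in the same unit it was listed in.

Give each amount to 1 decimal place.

Scaling factor: 40/36 = 10/9.
whole-barley flour: 75 g × 10/9 ≈ 83.3 g
bread flour: 5 oz × 10/9 ≈ 5.6 oz
all-purpose flour: 0.25 tsp × 10/9 ≈ 0.3 tsp
water: 2 cup × 10/9 ≈ 2.2 cup

whole-barley flour: 83.3 g; bread flour: 5.6 oz; all-purpose flour: 0.3 tsp; water: 2.2 cup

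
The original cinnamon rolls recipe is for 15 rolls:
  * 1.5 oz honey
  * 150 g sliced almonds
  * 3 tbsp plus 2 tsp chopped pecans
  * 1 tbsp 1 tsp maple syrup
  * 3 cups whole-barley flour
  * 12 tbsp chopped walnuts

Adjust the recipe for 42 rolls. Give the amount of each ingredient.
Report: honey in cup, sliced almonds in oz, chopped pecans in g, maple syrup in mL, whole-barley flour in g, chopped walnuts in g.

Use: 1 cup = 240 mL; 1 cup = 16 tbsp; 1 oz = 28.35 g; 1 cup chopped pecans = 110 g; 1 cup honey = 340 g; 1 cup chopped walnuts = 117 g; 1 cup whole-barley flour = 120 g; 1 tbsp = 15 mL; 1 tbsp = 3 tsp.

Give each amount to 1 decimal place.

Scaling factor: 42/15 = 14/5 = 2.8.
honey: 1.5 oz × 14/5 × 28.35 g/oz ÷ 340 g/cup ≈ 0.4 cup
sliced almonds: 150 g × 14/5 ÷ 28.35 g/oz ≈ 14.8 oz
chopped pecans: (3 tbsp + 2 tsp = 11/3 tbsp) × 14/5 ÷ 16 tbsp/cup × 110 g/cup ≈ 70.6 g
maple syrup: (1 tbsp + 1 tsp = 4/3 tbsp) × 14/5 × 15 mL/tbsp = 56.0 mL
whole-barley flour: 3 cup × 14/5 × 120 g/cup = 1008.0 g
chopped walnuts: 12 tbsp × 14/5 ÷ 16 tbsp/cup × 117 g/cup = 245.7 g

honey: 0.4 cup; sliced almonds: 14.8 oz; chopped pecans: 70.6 g; maple syrup: 56.0 mL; whole-barley flour: 1008.0 g; chopped walnuts: 245.7 g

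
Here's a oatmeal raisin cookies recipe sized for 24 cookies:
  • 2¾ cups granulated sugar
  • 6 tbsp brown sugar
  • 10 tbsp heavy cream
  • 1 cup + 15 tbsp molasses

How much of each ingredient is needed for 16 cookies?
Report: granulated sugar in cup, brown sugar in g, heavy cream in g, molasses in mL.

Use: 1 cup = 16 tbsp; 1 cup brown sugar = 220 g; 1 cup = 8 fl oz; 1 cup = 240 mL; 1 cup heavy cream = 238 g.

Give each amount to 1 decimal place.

Scaling factor: 16/24 = 2/3.
granulated sugar: 2.75 cup × 2/3 ≈ 1.8 cup
brown sugar: 6 tbsp × 2/3 ÷ 16 tbsp/cup × 220 g/cup = 55.0 g
heavy cream: 10 tbsp × 2/3 ÷ 16 tbsp/cup × 238 g/cup ≈ 99.2 g
molasses: (1 cup + 15 tbsp = 1.9375 cup) × 2/3 × 240 mL/cup = 310.0 mL

granulated sugar: 1.8 cup; brown sugar: 55.0 g; heavy cream: 99.2 g; molasses: 310.0 mL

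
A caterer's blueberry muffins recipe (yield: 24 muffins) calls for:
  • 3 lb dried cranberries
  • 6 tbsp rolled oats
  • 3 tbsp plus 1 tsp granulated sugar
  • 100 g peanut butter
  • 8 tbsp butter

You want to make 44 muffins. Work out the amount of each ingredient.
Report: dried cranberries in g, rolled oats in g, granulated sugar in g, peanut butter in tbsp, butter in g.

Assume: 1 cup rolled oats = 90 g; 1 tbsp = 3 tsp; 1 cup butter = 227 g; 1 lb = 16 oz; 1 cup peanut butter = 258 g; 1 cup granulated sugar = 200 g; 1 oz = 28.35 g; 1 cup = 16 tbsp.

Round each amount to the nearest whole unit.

dried cranberries: 2495 g; rolled oats: 62 g; granulated sugar: 76 g; peanut butter: 11 tbsp; butter: 208 g

Scaling factor: 44/24 = 11/6.
dried cranberries: 3 lb × 11/6 × 16 oz/lb × 28.35 g/oz ≈ 2495 g
rolled oats: 6 tbsp × 11/6 ÷ 16 tbsp/cup × 90 g/cup ≈ 62 g
granulated sugar: (3 tbsp + 1 tsp = 10/3 tbsp) × 11/6 ÷ 16 tbsp/cup × 200 g/cup ≈ 76 g
peanut butter: 100 g × 11/6 ÷ 258 g/cup × 16 tbsp/cup ≈ 11 tbsp
butter: 8 tbsp × 11/6 ÷ 16 tbsp/cup × 227 g/cup ≈ 208 g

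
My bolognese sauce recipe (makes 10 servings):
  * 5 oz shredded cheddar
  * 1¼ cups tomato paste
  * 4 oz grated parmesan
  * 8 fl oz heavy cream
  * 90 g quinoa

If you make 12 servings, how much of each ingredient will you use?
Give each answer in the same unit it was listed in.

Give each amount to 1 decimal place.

shredded cheddar: 6.0 oz; tomato paste: 1.5 cup; grated parmesan: 4.8 oz; heavy cream: 9.6 fl oz; quinoa: 108.0 g

Scaling factor: 12/10 = 6/5 = 1.2.
shredded cheddar: 5 oz × 6/5 = 6.0 oz
tomato paste: 1.25 cup × 6/5 = 1.5 cup
grated parmesan: 4 oz × 6/5 = 4.8 oz
heavy cream: 8 fl oz × 6/5 = 9.6 fl oz
quinoa: 90 g × 6/5 = 108.0 g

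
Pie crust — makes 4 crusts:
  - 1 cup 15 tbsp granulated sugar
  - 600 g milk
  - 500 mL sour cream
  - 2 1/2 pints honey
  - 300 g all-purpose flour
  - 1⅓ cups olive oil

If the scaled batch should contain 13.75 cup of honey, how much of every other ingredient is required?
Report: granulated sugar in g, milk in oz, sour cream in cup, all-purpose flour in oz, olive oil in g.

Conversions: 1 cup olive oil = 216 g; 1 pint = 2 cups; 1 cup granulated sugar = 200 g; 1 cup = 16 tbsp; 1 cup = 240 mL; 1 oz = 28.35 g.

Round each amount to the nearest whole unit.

granulated sugar: 1066 g; milk: 58 oz; sour cream: 6 cup; all-purpose flour: 29 oz; olive oil: 792 g

The original recipe has 5 cup of honey, so the scaling factor is 13.75 ÷ 5 = 11/4 = 2.75.
granulated sugar: (1 cup + 15 tbsp = 1.9375 cup) × 11/4 × 200 g/cup ≈ 1066 g
milk: 600 g × 11/4 ÷ 28.35 g/oz ≈ 58 oz
sour cream: 500 mL × 11/4 ÷ 240 mL/cup ≈ 6 cup
all-purpose flour: 300 g × 11/4 ÷ 28.35 g/oz ≈ 29 oz
olive oil: 4/3 cup × 11/4 × 216 g/cup = 792 g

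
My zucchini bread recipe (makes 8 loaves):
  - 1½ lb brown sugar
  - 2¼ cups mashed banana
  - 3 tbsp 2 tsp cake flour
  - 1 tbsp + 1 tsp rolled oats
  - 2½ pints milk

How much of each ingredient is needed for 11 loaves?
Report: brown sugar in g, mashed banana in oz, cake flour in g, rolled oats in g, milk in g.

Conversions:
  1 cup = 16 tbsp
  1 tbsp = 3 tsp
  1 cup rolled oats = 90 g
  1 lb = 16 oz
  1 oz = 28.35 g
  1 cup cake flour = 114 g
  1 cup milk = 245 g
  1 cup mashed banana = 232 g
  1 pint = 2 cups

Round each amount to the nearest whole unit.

Scaling factor: 11/8 = 1.375.
brown sugar: 1.5 lb × 11/8 × 16 oz/lb × 28.35 g/oz ≈ 936 g
mashed banana: 2.25 cup × 11/8 × 232 g/cup ÷ 28.35 g/oz ≈ 25 oz
cake flour: (3 tbsp + 2 tsp = 11/3 tbsp) × 11/8 ÷ 16 tbsp/cup × 114 g/cup ≈ 36 g
rolled oats: (1 tbsp + 1 tsp = 4/3 tbsp) × 11/8 ÷ 16 tbsp/cup × 90 g/cup ≈ 10 g
milk: 2.5 pint × 11/8 × 2 cup/pint × 245 g/cup ≈ 1684 g

brown sugar: 936 g; mashed banana: 25 oz; cake flour: 36 g; rolled oats: 10 g; milk: 1684 g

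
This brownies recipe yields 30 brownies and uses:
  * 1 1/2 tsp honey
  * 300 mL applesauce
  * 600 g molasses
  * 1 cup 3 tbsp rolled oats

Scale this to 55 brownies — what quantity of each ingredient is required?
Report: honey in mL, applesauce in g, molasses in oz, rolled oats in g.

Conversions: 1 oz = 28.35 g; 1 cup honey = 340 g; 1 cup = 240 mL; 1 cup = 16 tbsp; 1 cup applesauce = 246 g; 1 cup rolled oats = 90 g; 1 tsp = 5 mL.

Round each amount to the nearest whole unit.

honey: 14 mL; applesauce: 564 g; molasses: 39 oz; rolled oats: 196 g

Scaling factor: 55/30 = 11/6.
honey: 1.5 tsp × 11/6 × 5 mL/tsp ≈ 14 mL
applesauce: 300 mL × 11/6 ÷ 240 mL/cup × 246 g/cup ≈ 564 g
molasses: 600 g × 11/6 ÷ 28.35 g/oz ≈ 39 oz
rolled oats: (1 cup + 3 tbsp = 1.1875 cup) × 11/6 × 90 g/cup ≈ 196 g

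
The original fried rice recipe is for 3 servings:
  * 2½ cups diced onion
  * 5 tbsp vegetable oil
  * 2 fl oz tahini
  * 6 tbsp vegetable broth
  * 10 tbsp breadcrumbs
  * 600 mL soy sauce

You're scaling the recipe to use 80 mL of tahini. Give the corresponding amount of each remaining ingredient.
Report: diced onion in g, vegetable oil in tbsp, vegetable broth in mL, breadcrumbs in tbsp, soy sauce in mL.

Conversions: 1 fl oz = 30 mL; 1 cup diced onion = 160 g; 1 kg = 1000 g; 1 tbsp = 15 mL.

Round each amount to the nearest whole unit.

diced onion: 533 g; vegetable oil: 7 tbsp; vegetable broth: 120 mL; breadcrumbs: 13 tbsp; soy sauce: 800 mL

The original recipe has 60 mL of tahini, so the scaling factor is 80 ÷ 60 = 4/3.
diced onion: 2.5 cup × 4/3 × 160 g/cup ≈ 533 g
vegetable oil: 5 tbsp × 4/3 ≈ 7 tbsp
vegetable broth: 6 tbsp × 4/3 × 15 mL/tbsp = 120 mL
breadcrumbs: 10 tbsp × 4/3 ≈ 13 tbsp
soy sauce: 600 mL × 4/3 = 800 mL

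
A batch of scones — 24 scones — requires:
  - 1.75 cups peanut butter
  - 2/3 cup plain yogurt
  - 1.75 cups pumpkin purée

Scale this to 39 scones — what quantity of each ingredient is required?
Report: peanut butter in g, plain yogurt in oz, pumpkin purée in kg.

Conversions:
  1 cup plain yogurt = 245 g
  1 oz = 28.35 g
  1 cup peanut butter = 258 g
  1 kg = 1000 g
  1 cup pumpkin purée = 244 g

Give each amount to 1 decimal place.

Scaling factor: 39/24 = 13/8 = 1.625.
peanut butter: 1.75 cup × 13/8 × 258 g/cup ≈ 733.7 g
plain yogurt: 2/3 cup × 13/8 × 245 g/cup ÷ 28.35 g/oz ≈ 9.4 oz
pumpkin purée: 1.75 cup × 13/8 × 244 g/cup ÷ 1000 g/kg ≈ 0.7 kg

peanut butter: 733.7 g; plain yogurt: 9.4 oz; pumpkin purée: 0.7 kg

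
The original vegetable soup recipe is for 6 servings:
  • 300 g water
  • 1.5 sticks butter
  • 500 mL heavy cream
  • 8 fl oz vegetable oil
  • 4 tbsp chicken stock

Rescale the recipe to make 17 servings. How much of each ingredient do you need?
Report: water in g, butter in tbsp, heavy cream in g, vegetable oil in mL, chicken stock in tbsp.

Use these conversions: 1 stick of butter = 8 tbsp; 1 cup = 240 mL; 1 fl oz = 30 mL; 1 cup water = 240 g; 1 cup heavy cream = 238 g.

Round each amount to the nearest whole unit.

water: 850 g; butter: 34 tbsp; heavy cream: 1405 g; vegetable oil: 680 mL; chicken stock: 11 tbsp

Scaling factor: 17/6.
water: 300 g × 17/6 = 850 g
butter: 1.5 stick × 17/6 × 8 tbsp/stick = 34 tbsp
heavy cream: 500 mL × 17/6 ÷ 240 mL/cup × 238 g/cup ≈ 1405 g
vegetable oil: 8 fl oz × 17/6 × 30 mL/fl oz = 680 mL
chicken stock: 4 tbsp × 17/6 ≈ 11 tbsp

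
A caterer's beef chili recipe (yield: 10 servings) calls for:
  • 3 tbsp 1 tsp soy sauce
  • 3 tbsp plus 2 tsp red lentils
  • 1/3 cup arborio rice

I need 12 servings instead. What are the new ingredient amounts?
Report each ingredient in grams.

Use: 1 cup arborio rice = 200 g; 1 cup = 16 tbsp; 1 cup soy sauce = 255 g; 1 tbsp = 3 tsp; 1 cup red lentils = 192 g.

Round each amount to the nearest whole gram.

soy sauce: 64 g; red lentils: 53 g; arborio rice: 80 g

Scaling factor: 12/10 = 6/5 = 1.2.
soy sauce: (3 tbsp + 1 tsp = 10/3 tbsp) × 6/5 ÷ 16 tbsp/cup × 255 g/cup ≈ 64 g
red lentils: (3 tbsp + 2 tsp = 11/3 tbsp) × 6/5 ÷ 16 tbsp/cup × 192 g/cup ≈ 53 g
arborio rice: 1/3 cup × 6/5 × 200 g/cup = 80 g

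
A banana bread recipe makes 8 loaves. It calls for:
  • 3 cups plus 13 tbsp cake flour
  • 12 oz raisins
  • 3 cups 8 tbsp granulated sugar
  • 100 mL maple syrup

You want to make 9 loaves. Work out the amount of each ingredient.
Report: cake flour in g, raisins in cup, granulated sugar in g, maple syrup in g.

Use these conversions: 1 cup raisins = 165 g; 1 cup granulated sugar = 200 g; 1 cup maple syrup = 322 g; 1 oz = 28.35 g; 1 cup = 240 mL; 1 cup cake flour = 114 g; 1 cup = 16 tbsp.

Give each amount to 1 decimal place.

cake flour: 489.0 g; raisins: 2.3 cup; granulated sugar: 787.5 g; maple syrup: 150.9 g

Scaling factor: 9/8 = 1.125.
cake flour: (3 cup + 13 tbsp = 3.8125 cup) × 9/8 × 114 g/cup ≈ 489.0 g
raisins: 12 oz × 9/8 × 28.35 g/oz ÷ 165 g/cup ≈ 2.3 cup
granulated sugar: (3 cup + 8 tbsp = 3.5 cup) × 9/8 × 200 g/cup = 787.5 g
maple syrup: 100 mL × 9/8 ÷ 240 mL/cup × 322 g/cup ≈ 150.9 g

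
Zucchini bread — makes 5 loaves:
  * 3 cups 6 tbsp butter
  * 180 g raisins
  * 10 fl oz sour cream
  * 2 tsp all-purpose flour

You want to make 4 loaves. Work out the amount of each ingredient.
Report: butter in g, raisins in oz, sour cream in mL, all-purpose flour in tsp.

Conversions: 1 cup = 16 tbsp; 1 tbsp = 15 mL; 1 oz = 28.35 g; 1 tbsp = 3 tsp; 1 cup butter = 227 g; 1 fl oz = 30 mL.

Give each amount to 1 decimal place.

butter: 612.9 g; raisins: 5.1 oz; sour cream: 240.0 mL; all-purpose flour: 1.6 tsp

Scaling factor: 4/5 = 0.8.
butter: (3 cup + 6 tbsp = 3.375 cup) × 4/5 × 227 g/cup = 612.9 g
raisins: 180 g × 4/5 ÷ 28.35 g/oz ≈ 5.1 oz
sour cream: 10 fl oz × 4/5 × 30 mL/fl oz = 240.0 mL
all-purpose flour: 2 tsp × 4/5 = 1.6 tsp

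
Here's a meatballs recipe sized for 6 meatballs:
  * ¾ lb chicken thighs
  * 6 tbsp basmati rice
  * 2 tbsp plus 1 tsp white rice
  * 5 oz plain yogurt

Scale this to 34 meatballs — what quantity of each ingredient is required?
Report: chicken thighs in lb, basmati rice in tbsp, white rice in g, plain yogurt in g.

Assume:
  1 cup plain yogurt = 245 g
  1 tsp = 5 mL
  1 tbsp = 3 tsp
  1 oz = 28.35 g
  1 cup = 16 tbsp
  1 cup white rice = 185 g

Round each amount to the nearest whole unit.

chicken thighs: 4 lb; basmati rice: 34 tbsp; white rice: 153 g; plain yogurt: 803 g

Scaling factor: 34/6 = 17/3.
chicken thighs: 0.75 lb × 17/3 ≈ 4 lb
basmati rice: 6 tbsp × 17/3 = 34 tbsp
white rice: (2 tbsp + 1 tsp = 7/3 tbsp) × 17/3 ÷ 16 tbsp/cup × 185 g/cup ≈ 153 g
plain yogurt: 5 oz × 17/3 × 28.35 g/oz ≈ 803 g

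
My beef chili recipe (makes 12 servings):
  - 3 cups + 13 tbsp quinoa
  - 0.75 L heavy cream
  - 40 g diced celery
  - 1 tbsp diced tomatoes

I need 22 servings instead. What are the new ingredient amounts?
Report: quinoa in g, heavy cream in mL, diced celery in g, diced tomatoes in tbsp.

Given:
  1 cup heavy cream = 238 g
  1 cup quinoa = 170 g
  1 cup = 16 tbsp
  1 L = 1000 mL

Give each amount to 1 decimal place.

quinoa: 1188.2 g; heavy cream: 1375.0 mL; diced celery: 73.3 g; diced tomatoes: 1.8 tbsp

Scaling factor: 22/12 = 11/6.
quinoa: (3 cup + 13 tbsp = 3.8125 cup) × 11/6 × 170 g/cup ≈ 1188.2 g
heavy cream: 0.75 L × 11/6 × 1000 mL/L = 1375.0 mL
diced celery: 40 g × 11/6 ≈ 73.3 g
diced tomatoes: 1 tbsp × 11/6 ≈ 1.8 tbsp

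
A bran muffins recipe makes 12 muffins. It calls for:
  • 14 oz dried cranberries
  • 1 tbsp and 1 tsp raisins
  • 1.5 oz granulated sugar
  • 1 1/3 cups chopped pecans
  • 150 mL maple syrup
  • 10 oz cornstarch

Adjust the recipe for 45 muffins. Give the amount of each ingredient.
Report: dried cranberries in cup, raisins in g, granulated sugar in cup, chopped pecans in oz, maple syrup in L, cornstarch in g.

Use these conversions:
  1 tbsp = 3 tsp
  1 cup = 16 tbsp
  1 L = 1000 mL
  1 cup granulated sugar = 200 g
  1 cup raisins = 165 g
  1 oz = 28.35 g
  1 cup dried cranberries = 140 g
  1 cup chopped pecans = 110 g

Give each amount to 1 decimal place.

Scaling factor: 45/12 = 15/4 = 3.75.
dried cranberries: 14 oz × 15/4 × 28.35 g/oz ÷ 140 g/cup ≈ 10.6 cup
raisins: (1 tbsp + 1 tsp = 4/3 tbsp) × 15/4 ÷ 16 tbsp/cup × 165 g/cup ≈ 51.6 g
granulated sugar: 1.5 oz × 15/4 × 28.35 g/oz ÷ 200 g/cup ≈ 0.8 cup
chopped pecans: 4/3 cup × 15/4 × 110 g/cup ÷ 28.35 g/oz ≈ 19.4 oz
maple syrup: 150 mL × 15/4 ÷ 1000 mL/L ≈ 0.6 L
cornstarch: 10 oz × 15/4 × 28.35 g/oz ≈ 1063.1 g

dried cranberries: 10.6 cup; raisins: 51.6 g; granulated sugar: 0.8 cup; chopped pecans: 19.4 oz; maple syrup: 0.6 L; cornstarch: 1063.1 g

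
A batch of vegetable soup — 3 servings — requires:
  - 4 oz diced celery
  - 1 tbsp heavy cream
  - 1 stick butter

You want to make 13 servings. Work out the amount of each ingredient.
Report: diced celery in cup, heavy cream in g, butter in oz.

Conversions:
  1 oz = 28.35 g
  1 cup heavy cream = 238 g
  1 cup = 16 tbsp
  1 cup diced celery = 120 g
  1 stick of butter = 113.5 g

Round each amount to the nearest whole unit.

Scaling factor: 13/3.
diced celery: 4 oz × 13/3 × 28.35 g/oz ÷ 120 g/cup ≈ 4 cup
heavy cream: 1 tbsp × 13/3 ÷ 16 tbsp/cup × 238 g/cup ≈ 64 g
butter: 1 stick × 13/3 × 113.5 g/stick ÷ 28.35 g/oz ≈ 17 oz

diced celery: 4 cup; heavy cream: 64 g; butter: 17 oz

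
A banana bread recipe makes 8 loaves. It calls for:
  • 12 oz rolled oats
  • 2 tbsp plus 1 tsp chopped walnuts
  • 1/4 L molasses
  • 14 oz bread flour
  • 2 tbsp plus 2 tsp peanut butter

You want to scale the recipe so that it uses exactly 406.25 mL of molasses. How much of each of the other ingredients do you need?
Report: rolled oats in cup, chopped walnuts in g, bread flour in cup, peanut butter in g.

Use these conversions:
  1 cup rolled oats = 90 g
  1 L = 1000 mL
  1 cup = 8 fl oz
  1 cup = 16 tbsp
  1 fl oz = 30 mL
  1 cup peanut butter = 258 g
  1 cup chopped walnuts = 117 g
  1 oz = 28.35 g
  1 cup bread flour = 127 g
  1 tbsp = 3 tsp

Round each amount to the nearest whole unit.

rolled oats: 6 cup; chopped walnuts: 28 g; bread flour: 5 cup; peanut butter: 70 g

The original recipe has 250 mL of molasses, so the scaling factor is 406.25 ÷ 250 = 13/8 = 1.625.
rolled oats: 12 oz × 13/8 × 28.35 g/oz ÷ 90 g/cup ≈ 6 cup
chopped walnuts: (2 tbsp + 1 tsp = 7/3 tbsp) × 13/8 ÷ 16 tbsp/cup × 117 g/cup ≈ 28 g
bread flour: 14 oz × 13/8 × 28.35 g/oz ÷ 127 g/cup ≈ 5 cup
peanut butter: (2 tbsp + 2 tsp = 8/3 tbsp) × 13/8 ÷ 16 tbsp/cup × 258 g/cup ≈ 70 g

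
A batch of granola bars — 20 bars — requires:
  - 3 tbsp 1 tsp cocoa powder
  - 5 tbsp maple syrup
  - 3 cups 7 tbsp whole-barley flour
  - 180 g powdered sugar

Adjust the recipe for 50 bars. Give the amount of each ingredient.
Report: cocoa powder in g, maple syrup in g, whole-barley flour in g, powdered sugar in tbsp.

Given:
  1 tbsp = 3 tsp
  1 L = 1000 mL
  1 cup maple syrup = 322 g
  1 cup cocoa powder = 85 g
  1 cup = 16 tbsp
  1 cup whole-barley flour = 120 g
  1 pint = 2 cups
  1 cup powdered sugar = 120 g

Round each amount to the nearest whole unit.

cocoa powder: 44 g; maple syrup: 252 g; whole-barley flour: 1031 g; powdered sugar: 60 tbsp

Scaling factor: 50/20 = 5/2 = 2.5.
cocoa powder: (3 tbsp + 1 tsp = 10/3 tbsp) × 5/2 ÷ 16 tbsp/cup × 85 g/cup ≈ 44 g
maple syrup: 5 tbsp × 5/2 ÷ 16 tbsp/cup × 322 g/cup ≈ 252 g
whole-barley flour: (3 cup + 7 tbsp = 3.4375 cup) × 5/2 × 120 g/cup ≈ 1031 g
powdered sugar: 180 g × 5/2 ÷ 120 g/cup × 16 tbsp/cup = 60 tbsp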